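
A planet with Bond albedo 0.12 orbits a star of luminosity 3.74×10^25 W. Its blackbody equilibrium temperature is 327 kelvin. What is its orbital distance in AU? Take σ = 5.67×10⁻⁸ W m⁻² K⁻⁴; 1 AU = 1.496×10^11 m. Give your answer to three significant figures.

Required flux: S = 4σT⁴/(1−α) = 2947 W m⁻².
Then d = [L/(4πS)]^(1/2) = 3.178×10^10 m, i.e. 0.2124 AU.

0.212 AU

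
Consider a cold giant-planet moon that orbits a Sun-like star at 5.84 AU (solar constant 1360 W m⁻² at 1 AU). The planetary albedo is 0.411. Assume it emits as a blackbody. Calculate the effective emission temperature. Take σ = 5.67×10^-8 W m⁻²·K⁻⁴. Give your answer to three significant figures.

Irradiance scales as 1/d², so S = 1360 W m⁻² × (1/5.84)² = 39.88 W m⁻².
Averaging over the sphere, the absorbed flux is S(1−α)/4 = 5.872 W m⁻².
Balancing against σT⁴: T = (5.872/5.67×10⁻⁸)^(1/4) = 100.9 K.

101 K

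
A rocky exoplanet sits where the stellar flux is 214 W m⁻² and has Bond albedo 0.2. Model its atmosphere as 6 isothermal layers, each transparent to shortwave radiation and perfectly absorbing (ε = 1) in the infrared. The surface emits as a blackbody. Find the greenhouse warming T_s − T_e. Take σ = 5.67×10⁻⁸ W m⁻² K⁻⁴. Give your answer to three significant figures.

104 K

Top-of-atmosphere balance: σT_e⁴ = S(1−α)/4 = 42.80 W m⁻² → T_e = 165.8 K.
Surface: T_s = (7)^¼·T_e = 269.6 K.
So the greenhouse effect raises the surface by 269.6 − 165.8 = 103.9 K.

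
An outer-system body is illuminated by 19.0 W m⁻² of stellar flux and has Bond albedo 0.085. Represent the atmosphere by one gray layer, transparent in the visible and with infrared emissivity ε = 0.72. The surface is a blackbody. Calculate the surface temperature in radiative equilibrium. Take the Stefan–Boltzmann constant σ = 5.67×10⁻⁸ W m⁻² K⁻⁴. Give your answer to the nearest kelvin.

105 kelvin

At the top of the atmosphere, σT_e⁴ = S(1−α)/4 = 4.346 W m⁻², giving T_e = 93.57 K.
The surface balance (absorbed SW + ε·downward IR = σT_s⁴) with T_a⁴ = T_s⁴/2 reduces to T_s = T_e·[2/(2−ε)]^¼ = 104.6 K.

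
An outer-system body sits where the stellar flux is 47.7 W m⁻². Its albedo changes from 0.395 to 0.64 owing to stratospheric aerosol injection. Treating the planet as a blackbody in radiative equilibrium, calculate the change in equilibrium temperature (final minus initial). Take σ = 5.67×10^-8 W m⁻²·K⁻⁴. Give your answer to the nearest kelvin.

With α = 0.395, T₁ = 106.2 K.
With α = 0.64, T₂ = 93.28 K.
Change: 93.28 − 106.2 = -12.93 K.

-13 K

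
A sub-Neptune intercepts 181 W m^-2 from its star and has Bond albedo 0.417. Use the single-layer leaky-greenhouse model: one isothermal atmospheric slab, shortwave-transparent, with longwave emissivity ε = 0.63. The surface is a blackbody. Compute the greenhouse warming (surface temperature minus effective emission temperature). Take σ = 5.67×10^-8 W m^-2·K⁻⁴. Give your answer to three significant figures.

14.6 kelvin

Effective emission temperature (TOA balance): σT_e⁴ = S(1−α)/4 = 26.38 W m^-2 → T_e = 146.9 K.
Surface balance with a leaky layer gives σT_s⁴ = σT_e⁴·2/(2−ε), so T_s = T_e·[2/(2−0.63)]^(1/4) = 161.4 K.
T_s − T_e = 161.4 − 146.9 = 14.57 K.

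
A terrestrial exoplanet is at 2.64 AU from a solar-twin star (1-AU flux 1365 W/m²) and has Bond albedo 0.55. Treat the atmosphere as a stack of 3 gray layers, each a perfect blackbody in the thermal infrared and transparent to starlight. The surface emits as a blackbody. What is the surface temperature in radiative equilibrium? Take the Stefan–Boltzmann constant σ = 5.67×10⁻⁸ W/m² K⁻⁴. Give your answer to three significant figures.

199 K

By the inverse-square law, S = 1365/2.64² = 195.9 W/m².
Top-of-atmosphere balance: σT_e⁴ = S(1−α)/4 = 22.03 W/m² → T_e = 140.4 K.
Layer-by-layer balance gives σT_s⁴ = (N+1)σT_e⁴, so T_s = 4^¼·140.4 = 198.6 K.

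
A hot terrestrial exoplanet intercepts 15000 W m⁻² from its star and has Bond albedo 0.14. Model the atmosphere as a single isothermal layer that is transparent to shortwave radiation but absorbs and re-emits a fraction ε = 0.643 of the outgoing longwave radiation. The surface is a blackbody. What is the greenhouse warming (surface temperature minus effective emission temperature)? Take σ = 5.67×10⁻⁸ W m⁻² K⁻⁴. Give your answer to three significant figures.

49.7 kelvin

Effective emission temperature (TOA balance): σT_e⁴ = S(1−α)/4 = 3225 W m⁻² → T_e = 488.4 K.
The surface balance (absorbed SW + ε·downward IR = σT_s⁴) with T_a⁴ = T_s⁴/2 reduces to T_s = T_e·[2/(2−ε)]^¼ = 538.1 K.
The atmosphere warms the surface by 49.73 K.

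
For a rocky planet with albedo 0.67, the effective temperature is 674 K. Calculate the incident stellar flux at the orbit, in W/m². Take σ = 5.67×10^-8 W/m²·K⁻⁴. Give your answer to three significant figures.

From S(1−α)/4 = σT⁴: S = 4σT⁴/(1−α).
σT⁴ = 5.67×10⁻⁸·(674)⁴ = 11700 W/m².
S = 4·11700/0.33 = 1.418×10^5 W/m².

1.42×10^5 W/m²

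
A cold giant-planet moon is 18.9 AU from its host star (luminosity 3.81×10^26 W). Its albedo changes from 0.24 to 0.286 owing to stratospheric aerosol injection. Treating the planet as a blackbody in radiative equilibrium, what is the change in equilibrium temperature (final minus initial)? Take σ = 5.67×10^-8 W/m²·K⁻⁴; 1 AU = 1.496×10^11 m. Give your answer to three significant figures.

Orbital distance: d = 18.9 AU = 2.827×10^12 m.
Spreading L over a sphere of radius d: S = 3.81×10^26/(4π·2.83×10^12²) = 3.793 W/m².
Initial: T₁ = [S(1−0.24)/(4σ)]^(1/4) = 59.71 K.
Final:   T₂ = [S(1−0.286)/(4σ)]^(1/4) = 58.78 K.
Change: 58.78 − 59.71 = -0.9247 K.

-0.925 kelvin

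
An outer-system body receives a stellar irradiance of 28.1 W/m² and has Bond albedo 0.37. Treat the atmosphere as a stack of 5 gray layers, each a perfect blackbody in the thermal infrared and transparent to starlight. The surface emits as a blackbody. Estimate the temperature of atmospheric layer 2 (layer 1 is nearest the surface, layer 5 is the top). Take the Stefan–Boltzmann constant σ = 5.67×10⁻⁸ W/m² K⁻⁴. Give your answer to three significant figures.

OLR = S(1−α)/4 = 4.426 W/m²; the top layer radiates at T_e = 93.99 K.
In the N-layer model, layer k (counted from the surface) has T_k = (N+1−k)^(1/4)·T_e.
T_2 = (4)^(1/4)·93.99 = 132.9 K.

133 K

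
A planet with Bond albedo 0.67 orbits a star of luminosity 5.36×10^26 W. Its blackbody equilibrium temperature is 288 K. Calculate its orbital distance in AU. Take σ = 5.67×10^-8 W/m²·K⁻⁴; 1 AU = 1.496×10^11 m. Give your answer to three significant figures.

The flux needed for this T is 4σT⁴/(1−0.67) = 4728 W/m².
Then d = [L/(4πS)]^(1/2) = 9.498×10^10 m, i.e. 0.6349 AU.

0.635 AU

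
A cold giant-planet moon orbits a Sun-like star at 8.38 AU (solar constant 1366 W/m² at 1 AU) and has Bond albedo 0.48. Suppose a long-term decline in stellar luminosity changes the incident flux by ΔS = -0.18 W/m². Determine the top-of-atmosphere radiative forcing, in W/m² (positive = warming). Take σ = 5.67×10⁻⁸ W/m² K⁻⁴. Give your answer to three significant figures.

By the inverse-square law, S = 1366/8.38² = 19.45 W/m².
TOA radiative forcing: ΔF = (1−α)ΔS/4 = 0.52·(-0.18)/4 = -0.02340 W/m².

-0.0234 W/m²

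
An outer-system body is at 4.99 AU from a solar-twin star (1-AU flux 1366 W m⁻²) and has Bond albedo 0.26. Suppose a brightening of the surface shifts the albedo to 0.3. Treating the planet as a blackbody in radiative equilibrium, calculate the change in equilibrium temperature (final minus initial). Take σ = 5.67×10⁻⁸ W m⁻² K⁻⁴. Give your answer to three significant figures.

By the inverse-square law, S = 1366/4.99² = 54.86 W m⁻².
Initial: T₁ = [S(1−0.26)/(4σ)]^(1/4) = 115.7 K.
With α = 0.3, T₂ = 114.1 K.
ΔT = T₂ − T₁ = -1.596 K.

-1.60 K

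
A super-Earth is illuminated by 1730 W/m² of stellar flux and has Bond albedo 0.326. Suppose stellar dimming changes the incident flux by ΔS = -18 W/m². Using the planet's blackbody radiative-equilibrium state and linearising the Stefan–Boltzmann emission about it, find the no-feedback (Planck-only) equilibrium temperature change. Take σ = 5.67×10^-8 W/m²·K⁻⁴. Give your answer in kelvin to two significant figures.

-0.70 kelvin

Unperturbed T_e = [1730·(1−0.326)/(4σ)]^¼ = 267.8 K.
ΔF = Δ[S(1−α)]/4 = (1−0.326)·-18/4 = -3.033 W/m².
The Planck feedback parameter is 4σT_e³ = 4.355 W/m²/K.
So ΔT₀ = -3.033/4.355 = -0.697 K.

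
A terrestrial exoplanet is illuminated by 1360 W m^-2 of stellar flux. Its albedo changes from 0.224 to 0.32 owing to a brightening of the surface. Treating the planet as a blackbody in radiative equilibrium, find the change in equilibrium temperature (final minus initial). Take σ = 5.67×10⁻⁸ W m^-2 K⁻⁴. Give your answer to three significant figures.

With α = 0.224, T₁ = 261.2 K.
With α = 0.32, T₂ = 252.7 K.
ΔT = T₂ − T₁ = -8.482 K.

-8.48 K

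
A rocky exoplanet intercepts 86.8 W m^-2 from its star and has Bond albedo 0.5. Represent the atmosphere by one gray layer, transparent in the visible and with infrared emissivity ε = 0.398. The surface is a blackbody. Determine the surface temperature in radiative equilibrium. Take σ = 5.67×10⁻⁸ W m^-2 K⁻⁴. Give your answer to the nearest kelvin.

124 kelvin

The planet radiates to space at T_e = [S(1−α)/(4σ)]^(1/4) = 117.6 K.
The surface balance (absorbed SW + ε·downward IR = σT_s⁴) with T_a⁴ = T_s⁴/2 reduces to T_s = T_e·[2/(2−ε)]^¼ = 124.3 K.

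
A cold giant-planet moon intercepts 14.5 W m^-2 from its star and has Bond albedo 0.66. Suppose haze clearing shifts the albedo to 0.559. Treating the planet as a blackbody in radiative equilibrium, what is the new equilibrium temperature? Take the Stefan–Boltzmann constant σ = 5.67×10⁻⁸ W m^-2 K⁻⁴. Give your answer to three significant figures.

T₂ = [S(1−α₂)/(4σ)]^(1/4) = [14.50·0.441/(4σ)]^(1/4) = 72.87 K.

72.9 kelvin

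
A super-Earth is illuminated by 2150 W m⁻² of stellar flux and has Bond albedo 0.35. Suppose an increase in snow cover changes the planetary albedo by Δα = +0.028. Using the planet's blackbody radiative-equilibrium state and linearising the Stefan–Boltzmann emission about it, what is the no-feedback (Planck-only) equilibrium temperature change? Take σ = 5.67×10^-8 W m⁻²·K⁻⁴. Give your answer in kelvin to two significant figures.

Unperturbed T_e = [2150·(1−0.35)/(4σ)]^¼ = 280.2 K.
TOA radiative forcing: ΔF = −S·Δα/4 = −2150·(+0.028)/4 = -15.05 W m⁻².
Planck response: λ_P = 4σT_e³ = 4·5.67×10⁻⁸·(280.2)³ = 4.988 W m⁻²/K.
Hence the no-feedback warming is ΔF/(4σT_e³) = -3.02 K.

-3.0 K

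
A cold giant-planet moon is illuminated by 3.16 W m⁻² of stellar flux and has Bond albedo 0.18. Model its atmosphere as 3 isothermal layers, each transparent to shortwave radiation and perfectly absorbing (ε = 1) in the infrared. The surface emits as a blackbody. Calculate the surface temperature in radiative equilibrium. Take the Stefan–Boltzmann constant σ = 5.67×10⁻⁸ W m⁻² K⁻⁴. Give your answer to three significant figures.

82.2 kelvin

Top-of-atmosphere balance: σT_e⁴ = S(1−α)/4 = 0.6478 W m⁻² → T_e = 58.14 K.
With N = 3 opaque layers, T_s = (N+1)^(1/4)·T_e = 4^(1/4)·58.14 = 82.22 K.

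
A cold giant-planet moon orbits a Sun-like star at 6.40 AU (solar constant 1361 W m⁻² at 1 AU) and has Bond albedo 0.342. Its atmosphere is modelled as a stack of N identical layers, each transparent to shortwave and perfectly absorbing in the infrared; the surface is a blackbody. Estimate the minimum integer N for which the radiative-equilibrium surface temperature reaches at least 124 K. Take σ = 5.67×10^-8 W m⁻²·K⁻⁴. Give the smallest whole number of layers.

2

Flux at the orbit: S = 1361/(6.40)² = 33.23 W m⁻².
The effective emission temperature is T_e = [S(1−α)/(4σ)]^¼ = 99.09 K.
T_s = (N+1)^(1/4)·T_e ≥ 124 K requires N+1 ≥ (T_s/T_e)⁴ = (124/99.09)⁴ = 2.452.
Rounding up, N = 2.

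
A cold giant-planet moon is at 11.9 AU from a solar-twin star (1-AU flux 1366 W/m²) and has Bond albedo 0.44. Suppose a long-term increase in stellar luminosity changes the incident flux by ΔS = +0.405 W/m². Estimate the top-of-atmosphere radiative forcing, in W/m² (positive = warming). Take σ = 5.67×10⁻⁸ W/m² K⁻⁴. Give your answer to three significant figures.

Flux at the orbit: S = 1366/(11.9)² = 9.646 W/m².
ΔF = Δ[S(1−α)]/4 = (1−0.44)·+0.405/4 = 0.05670 W/m².

0.0567 W/m²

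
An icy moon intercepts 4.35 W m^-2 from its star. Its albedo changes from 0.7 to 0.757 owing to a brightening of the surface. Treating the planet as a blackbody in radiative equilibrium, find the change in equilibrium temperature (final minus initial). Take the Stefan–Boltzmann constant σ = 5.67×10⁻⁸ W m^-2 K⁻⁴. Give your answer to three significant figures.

With α = 0.7, T₁ = 48.98 K.
With α = 0.757, T₂ = 46.46 K.
ΔT = T₂ − T₁ = -2.513 K.

-2.51 K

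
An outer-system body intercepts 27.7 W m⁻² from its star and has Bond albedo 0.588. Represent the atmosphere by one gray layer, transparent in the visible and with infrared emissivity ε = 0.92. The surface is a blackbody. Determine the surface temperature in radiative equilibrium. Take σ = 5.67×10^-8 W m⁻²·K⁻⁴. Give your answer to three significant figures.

98.3 K

The planet radiates to space at T_e = [S(1−α)/(4σ)]^(1/4) = 84.22 K.
Surface balance with a leaky layer gives σT_s⁴ = σT_e⁴·2/(2−ε), so T_s = T_e·[2/(2−0.92)]^(1/4) = 98.25 K.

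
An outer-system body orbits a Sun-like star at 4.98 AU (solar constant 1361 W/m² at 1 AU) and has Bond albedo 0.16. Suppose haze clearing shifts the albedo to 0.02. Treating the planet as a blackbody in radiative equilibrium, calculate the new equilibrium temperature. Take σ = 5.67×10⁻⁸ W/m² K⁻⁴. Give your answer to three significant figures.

124 kelvin

Irradiance scales as 1/d², so S = 1361 W/m² × (1/4.98)² = 54.88 W/m².
New equilibrium: T₂ = [(1−0.02)·54.88/(4σ)]^(1/4) = 124.1 K.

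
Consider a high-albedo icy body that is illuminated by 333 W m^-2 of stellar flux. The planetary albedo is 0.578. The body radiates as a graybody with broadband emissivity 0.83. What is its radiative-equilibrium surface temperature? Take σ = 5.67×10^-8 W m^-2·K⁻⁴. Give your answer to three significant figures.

The planet absorbs (1−α)S over its disc πR² and re-emits over 4πR², so the mean absorbed flux is (1−0.578)·333.0/4 = 35.13 W m^-2.
Equating to εσT⁴ with ε = 0.83: T = (35.13/0.83σ)^(1/4) = 165.3 K.

165 kelvin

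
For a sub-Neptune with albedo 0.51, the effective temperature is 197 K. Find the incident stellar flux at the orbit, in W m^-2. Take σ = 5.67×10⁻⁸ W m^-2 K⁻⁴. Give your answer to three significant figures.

Invert the energy balance for S: S = 4σT⁴/(1−α).
The emitted flux is σT⁴ = 85.40 W m^-2.
S = 4·85.40/0.49 = 697.1 W m^-2.

697 W m^-2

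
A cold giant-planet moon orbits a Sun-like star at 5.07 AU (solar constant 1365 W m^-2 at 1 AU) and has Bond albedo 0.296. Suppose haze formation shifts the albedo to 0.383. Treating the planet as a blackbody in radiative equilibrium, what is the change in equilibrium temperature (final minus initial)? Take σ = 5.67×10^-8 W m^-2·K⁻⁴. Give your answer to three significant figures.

By the inverse-square law, S = 1365/5.07² = 53.10 W m^-2.
Initial: T₁ = [S(1−0.296)/(4σ)]^(1/4) = 113.3 K.
Final:   T₂ = [S(1−0.383)/(4σ)]^(1/4) = 109.6 K.
Change: 109.6 − 113.3 = -3.676 K.

-3.68 K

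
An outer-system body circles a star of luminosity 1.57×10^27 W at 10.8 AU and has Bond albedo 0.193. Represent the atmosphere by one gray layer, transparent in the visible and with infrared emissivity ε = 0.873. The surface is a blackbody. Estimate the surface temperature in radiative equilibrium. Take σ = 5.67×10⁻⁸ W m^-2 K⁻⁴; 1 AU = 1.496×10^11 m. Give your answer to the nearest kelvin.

132 kelvin

d = 10.8 × 1.496×10^11 m = 1.616×10^12 m.
Flux at the orbit: S = L/(4πd²) = 1.57×10^27/(4π·(1.62×10^12)²) = 47.86 W m^-2.
The planet radiates to space at T_e = [S(1−α)/(4σ)]^(1/4) = 114.2 K.
The surface balance (absorbed SW + ε·downward IR = σT_s⁴) with T_a⁴ = T_s⁴/2 reduces to T_s = T_e·[2/(2−ε)]^¼ = 131.8 K.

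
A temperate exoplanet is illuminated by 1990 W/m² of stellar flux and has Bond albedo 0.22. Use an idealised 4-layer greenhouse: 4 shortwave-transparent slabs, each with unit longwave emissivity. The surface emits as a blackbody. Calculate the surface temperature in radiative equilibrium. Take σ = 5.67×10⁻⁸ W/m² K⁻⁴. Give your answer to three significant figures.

OLR = S(1−α)/4 = 388.1 W/m²; the top layer radiates at T_e = 287.6 K.
With N = 4 opaque layers, T_s = (N+1)^(1/4)·T_e = 5^(1/4)·287.6 = 430.1 K.

430 kelvin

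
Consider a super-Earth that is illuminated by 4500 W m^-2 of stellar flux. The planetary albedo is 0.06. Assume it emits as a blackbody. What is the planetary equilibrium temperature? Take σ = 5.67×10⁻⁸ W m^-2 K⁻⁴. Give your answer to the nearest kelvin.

370 kelvin

Absorbed flux (global mean): S(1−α)/4 = 4500·0.94/4 = 1058 W m^-2.
In equilibrium σT⁴ equals this, so T = 369.6 K.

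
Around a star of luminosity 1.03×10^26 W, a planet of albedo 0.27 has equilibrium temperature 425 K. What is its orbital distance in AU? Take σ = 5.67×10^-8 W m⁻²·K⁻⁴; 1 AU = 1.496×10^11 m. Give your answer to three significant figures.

The flux needed for this T is 4σT⁴/(1−0.27) = 10140 W m⁻².
From L = 4πd²S, d = √(1.03×10^26/(4π·10140)) = 2.844×10^10 m = 0.1901 AU.

0.190 AU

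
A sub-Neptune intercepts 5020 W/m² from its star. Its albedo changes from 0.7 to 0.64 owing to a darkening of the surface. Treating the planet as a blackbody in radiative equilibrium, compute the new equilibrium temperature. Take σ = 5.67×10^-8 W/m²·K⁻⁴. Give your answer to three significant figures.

T₂ = [S(1−α₂)/(4σ)]^(1/4) = [5020·0.36/(4σ)]^(1/4) = 298.8 K.

299 kelvin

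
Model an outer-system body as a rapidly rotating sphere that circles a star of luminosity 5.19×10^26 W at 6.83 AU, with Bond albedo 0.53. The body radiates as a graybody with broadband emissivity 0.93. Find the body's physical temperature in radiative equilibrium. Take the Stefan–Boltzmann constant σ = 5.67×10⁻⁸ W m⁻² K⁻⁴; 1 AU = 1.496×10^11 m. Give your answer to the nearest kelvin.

d = 6.83 × 1.496×10^11 m = 1.022×10^12 m.
Spreading L over a sphere of radius d: S = 5.19×10^26/(4π·1.02×10^12²) = 39.56 W m⁻².
Averaging over the sphere, the absorbed flux is S(1−α)/4 = 4.648 W m⁻².
Equating to εσT⁴ with ε = 0.93: T = (4.648/0.93σ)^(1/4) = 96.90 K.

97 kelvin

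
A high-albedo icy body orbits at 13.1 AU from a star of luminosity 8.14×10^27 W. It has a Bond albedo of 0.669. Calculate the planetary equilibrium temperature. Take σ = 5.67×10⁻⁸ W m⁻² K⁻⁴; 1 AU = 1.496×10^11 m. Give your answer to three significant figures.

125 K

d = 13.1 × 1.496×10^11 m = 1.960×10^12 m.
Spreading L over a sphere of radius d: S = 8.14×10^27/(4π·1.96×10^12²) = 168.7 W m⁻².
Absorbed flux (global mean): S(1−α)/4 = 168.7·0.331/4 = 13.96 W m⁻².
In equilibrium σT⁴ equals this, so T = 125.3 K.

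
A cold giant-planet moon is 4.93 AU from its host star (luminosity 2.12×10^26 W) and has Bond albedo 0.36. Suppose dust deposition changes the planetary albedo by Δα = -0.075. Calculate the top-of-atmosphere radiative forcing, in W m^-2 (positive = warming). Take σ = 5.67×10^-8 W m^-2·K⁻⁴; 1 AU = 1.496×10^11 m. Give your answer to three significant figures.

Orbital distance: d = 4.93 AU = 7.375×10^11 m.
Spreading L over a sphere of radius d: S = 2.12×10^26/(4π·7.38×10^11²) = 31.01 W m^-2.
The change in absorbed flux is Δ[S(1−α)/4] = −SΔα/4 = 0.5815 W m^-2.

0.582 W m^-2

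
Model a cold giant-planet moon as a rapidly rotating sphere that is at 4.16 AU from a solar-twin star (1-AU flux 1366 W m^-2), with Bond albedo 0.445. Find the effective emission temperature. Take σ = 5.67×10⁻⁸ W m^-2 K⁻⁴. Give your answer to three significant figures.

118 K

Flux at the orbit: S = 1366/(4.16)² = 78.93 W m^-2.
Absorbed flux (global mean): S(1−α)/4 = 78.93·0.555/4 = 10.95 W m^-2.
In equilibrium σT⁴ equals this, so T = 117.9 K.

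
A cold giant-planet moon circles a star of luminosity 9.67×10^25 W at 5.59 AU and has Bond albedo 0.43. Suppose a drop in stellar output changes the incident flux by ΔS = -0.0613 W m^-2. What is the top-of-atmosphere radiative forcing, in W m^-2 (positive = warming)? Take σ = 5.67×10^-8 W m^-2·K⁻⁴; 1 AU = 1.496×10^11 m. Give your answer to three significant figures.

Orbital distance: d = 5.59 AU = 8.363×10^11 m.
S = L/(4πd²) = 11.00 W m^-2.
Only a fraction (1−α) is absorbed and it's spread over 4πR², so ΔF = (1−α)ΔS/4 = -0.008735 W m^-2.

-0.00874 W m^-2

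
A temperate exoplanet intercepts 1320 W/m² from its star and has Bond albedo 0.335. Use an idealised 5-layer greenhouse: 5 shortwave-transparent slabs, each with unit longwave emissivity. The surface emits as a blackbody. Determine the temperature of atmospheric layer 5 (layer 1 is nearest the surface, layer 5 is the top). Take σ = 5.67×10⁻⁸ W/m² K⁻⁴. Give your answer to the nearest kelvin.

249 K

Top-of-atmosphere balance: σT_e⁴ = S(1−α)/4 = 219.5 W/m² → T_e = 249.4 K.
The net upward flux σT_e⁴ is constant between every pair of levels, so T_k⁴ = (N+1−k)T_e⁴.
With k = 5: T_5 = (5+1−5)^¼·249.4 K = 249.4 K.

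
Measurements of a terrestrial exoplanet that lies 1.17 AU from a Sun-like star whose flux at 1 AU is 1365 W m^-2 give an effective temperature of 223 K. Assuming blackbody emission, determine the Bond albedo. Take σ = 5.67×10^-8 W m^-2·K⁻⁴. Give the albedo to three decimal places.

Irradiance scales as 1/d², so S = 1365 W m^-2 × (1/1.17)² = 997.2 W m^-2.
Energy balance: S(1−α)/4 = σT⁴, so 1−α = 4σT⁴/S.
4σT⁴ = 4·5.67×10⁻⁸·(223)⁴ = 560.9 W m^-2.
Hence α = 1 − 560.9/997.2 = 0.4375.

0.438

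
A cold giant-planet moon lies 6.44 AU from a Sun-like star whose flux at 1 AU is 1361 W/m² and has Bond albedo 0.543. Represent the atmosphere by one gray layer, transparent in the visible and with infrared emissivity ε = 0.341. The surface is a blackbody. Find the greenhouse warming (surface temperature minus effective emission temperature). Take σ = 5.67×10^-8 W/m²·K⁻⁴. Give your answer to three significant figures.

Flux at the orbit: S = 1361/(6.44)² = 32.82 W/m².
Effective emission temperature (TOA balance): σT_e⁴ = S(1−α)/4 = 3.749 W/m² → T_e = 90.18 K.
The surface balance (absorbed SW + ε·downward IR = σT_s⁴) with T_a⁴ = T_s⁴/2 reduces to T_s = T_e·[2/(2−ε)]^¼ = 94.49 K.
The atmosphere warms the surface by 4.314 K.

4.31 kelvin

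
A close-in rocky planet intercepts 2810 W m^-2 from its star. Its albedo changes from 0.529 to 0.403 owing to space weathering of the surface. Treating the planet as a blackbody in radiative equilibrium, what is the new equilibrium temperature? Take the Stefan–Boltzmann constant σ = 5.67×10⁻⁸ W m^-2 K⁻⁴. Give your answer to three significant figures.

New equilibrium: T₂ = [(1−0.403)·2810/(4σ)]^(1/4) = 293.3 K.

293 K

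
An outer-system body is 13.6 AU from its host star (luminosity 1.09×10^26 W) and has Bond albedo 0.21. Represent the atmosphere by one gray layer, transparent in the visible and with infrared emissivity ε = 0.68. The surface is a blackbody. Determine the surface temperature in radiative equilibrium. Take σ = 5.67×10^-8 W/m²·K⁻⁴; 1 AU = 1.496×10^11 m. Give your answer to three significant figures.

57.7 kelvin

Orbital distance: d = 13.6 AU = 2.035×10^12 m.
S = L/(4πd²) = 2.095 W/m².
At the top of the atmosphere, σT_e⁴ = S(1−α)/4 = 0.4138 W/m², giving T_e = 51.98 K.
For a single slab of emissivity ε, T_s⁴ = 2T_e⁴/(2−ε); thus T_s = 51.98·(1.515)^(1/4) = 57.67 K.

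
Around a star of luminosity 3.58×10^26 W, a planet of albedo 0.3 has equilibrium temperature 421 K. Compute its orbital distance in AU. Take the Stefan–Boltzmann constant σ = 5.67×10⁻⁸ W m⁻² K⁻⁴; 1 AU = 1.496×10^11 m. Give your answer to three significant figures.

0.354 AU

The flux needed for this T is 4σT⁴/(1−0.3) = 10180 W m⁻².
From L = 4πd²S, d = √(3.58×10^26/(4π·10180)) = 5.291×10^10 m = 0.3536 AU.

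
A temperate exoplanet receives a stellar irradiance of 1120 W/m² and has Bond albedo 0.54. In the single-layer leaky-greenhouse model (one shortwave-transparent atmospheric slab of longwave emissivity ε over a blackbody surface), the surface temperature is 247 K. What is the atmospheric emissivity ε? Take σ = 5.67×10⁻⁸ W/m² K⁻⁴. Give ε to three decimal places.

0.779

First, T_e = [1120·(1−0.54)/(4σ)]^(1/4) = 218.3 K.
Inverting T_s⁴ = 2T_e⁴/(2−ε): (T_e/T_s)⁴ = 0.6103, so ε = 2(1 − 0.6103) = 0.7794.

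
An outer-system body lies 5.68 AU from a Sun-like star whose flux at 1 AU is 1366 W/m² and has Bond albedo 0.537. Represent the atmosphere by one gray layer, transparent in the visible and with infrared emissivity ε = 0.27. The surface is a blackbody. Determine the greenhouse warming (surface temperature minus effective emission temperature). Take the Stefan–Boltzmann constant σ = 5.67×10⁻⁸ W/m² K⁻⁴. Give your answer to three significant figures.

Flux at the orbit: S = 1366/(5.68)² = 42.34 W/m².
The planet radiates to space at T_e = [S(1−α)/(4σ)]^(1/4) = 96.42 K.
For a single slab of emissivity ε, T_s⁴ = 2T_e⁴/(2−ε); thus T_s = 96.42·(1.156)^(1/4) = 99.98 K.
The atmosphere warms the surface by 3.560 K.

3.56 K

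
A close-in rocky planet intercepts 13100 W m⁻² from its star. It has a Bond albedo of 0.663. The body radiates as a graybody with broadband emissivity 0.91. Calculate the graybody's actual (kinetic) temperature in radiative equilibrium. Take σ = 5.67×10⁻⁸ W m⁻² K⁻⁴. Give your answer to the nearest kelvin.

382 K

The planet absorbs (1−α)S over its disc πR² and re-emits over 4πR², so the mean absorbed flux is (1−0.663)·13100/4 = 1104 W m⁻².
Radiative balance εσT⁴ = 1104 gives T = [1104/(0.91·σ)]^(1/4) = 382.4 K.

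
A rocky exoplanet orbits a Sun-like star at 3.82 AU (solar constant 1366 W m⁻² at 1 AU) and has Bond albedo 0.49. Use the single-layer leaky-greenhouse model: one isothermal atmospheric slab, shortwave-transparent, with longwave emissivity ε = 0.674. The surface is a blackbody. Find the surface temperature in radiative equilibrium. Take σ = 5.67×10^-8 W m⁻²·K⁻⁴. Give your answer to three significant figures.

133 kelvin

Irradiance scales as 1/d², so S = 1366 W m⁻² × (1/3.82)² = 93.61 W m⁻².
The planet radiates to space at T_e = [S(1−α)/(4σ)]^(1/4) = 120.5 K.
The surface balance (absorbed SW + ε·downward IR = σT_s⁴) with T_a⁴ = T_s⁴/2 reduces to T_s = T_e·[2/(2−ε)]^¼ = 133.5 K.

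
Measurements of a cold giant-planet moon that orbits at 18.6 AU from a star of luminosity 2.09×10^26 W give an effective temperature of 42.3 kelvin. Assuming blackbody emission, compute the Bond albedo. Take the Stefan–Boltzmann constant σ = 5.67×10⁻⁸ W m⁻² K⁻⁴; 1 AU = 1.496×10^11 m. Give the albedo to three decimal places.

0.662

d = 18.6 × 1.496×10^11 m = 2.783×10^12 m.
Flux at the orbit: S = L/(4πd²) = 2.09×10^26/(4π·(2.78×10^12)²) = 2.148 W m⁻².
From σT⁴ = S(1−α)/4 we invert for α: 1−α = 4σT⁴/S.
4σT⁴ = 4·5.67×10⁻⁸·(42.3)⁴ = 0.7261 W m⁻².
Hence α = 1 − 0.7261/2.148 = 0.6620.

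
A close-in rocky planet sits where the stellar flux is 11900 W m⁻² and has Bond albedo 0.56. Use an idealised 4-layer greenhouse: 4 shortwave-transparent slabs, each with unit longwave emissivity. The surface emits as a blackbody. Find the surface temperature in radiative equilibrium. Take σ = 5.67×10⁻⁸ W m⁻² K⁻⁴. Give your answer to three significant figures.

OLR = S(1−α)/4 = 1309 W m⁻²; the top layer radiates at T_e = 389.8 K.
Layer-by-layer balance gives σT_s⁴ = (N+1)σT_e⁴, so T_s = 5^¼·389.8 = 582.9 K.

583 K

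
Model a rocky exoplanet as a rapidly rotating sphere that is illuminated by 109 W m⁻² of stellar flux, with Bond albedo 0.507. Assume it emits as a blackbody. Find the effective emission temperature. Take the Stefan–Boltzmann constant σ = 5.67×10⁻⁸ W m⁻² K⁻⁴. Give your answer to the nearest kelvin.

124 kelvin

Absorbed flux (global mean): S(1−α)/4 = 109.0·0.493/4 = 13.43 W m⁻².
In equilibrium σT⁴ equals this, so T = 124.1 K.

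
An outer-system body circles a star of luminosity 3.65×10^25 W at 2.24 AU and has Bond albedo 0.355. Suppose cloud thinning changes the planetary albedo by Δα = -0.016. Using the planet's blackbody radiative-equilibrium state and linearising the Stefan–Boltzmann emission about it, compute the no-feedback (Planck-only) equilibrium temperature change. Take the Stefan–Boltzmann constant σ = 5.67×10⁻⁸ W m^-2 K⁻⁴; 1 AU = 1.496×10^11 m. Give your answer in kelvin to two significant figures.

Orbital distance: d = 2.24 AU = 3.351×10^11 m.
S = L/(4πd²) = 25.87 W m^-2.
The baseline emission temperature is T_e = 92.61 K.
The change in absorbed flux is Δ[S(1−α)/4] = −SΔα/4 = 0.1035 W m^-2.
The Planck feedback parameter is 4σT_e³ = 0.1801 W m^-2/K.
So ΔT₀ = 0.1035/0.1801 = 0.574 K.

0.57 kelvin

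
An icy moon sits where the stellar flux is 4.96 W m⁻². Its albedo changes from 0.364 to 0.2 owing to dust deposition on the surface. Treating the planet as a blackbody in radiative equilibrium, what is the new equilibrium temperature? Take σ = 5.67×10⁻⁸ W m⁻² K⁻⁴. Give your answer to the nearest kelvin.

65 K

With the new albedo, S(1−α₂)/4 = 0.9920 W m⁻², so T₂ = 64.67 K.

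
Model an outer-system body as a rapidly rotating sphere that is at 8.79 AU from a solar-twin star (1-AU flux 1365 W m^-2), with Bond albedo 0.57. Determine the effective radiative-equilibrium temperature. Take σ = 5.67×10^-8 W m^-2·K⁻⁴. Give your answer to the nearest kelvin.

76 K

Flux at the orbit: S = 1365/(8.79)² = 17.67 W m^-2.
The planet absorbs (1−α)S over its disc πR² and re-emits over 4πR², so the mean absorbed flux is (1−0.57)·17.67/4 = 1.899 W m^-2.
Set σT⁴ = 1.899 → T = (1.899/σ)^(1/4) = 76.08 K.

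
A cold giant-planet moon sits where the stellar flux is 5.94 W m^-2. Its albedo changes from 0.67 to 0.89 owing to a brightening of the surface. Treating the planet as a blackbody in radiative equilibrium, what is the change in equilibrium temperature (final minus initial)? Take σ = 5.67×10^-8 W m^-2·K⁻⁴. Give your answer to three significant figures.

-13.0 K

Initial: T₁ = [S(1−0.67)/(4σ)]^(1/4) = 54.22 K.
Final:   T₂ = [S(1−0.89)/(4σ)]^(1/4) = 41.20 K.
ΔT = T₂ − T₁ = -13.02 K.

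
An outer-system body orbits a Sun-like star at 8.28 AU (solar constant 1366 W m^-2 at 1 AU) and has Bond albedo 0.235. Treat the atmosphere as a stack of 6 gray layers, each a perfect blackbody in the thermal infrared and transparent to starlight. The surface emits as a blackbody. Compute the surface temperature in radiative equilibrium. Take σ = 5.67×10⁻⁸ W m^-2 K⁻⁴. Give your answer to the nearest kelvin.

Irradiance scales as 1/d², so S = 1366 W m^-2 × (1/8.28)² = 19.92 W m^-2.
The effective emission temperature is T_e = [S(1−α)/(4σ)]^¼ = 90.54 K.
With N = 6 opaque layers, T_s = (N+1)^(1/4)·T_e = 7^(1/4)·90.54 = 147.3 K.

147 K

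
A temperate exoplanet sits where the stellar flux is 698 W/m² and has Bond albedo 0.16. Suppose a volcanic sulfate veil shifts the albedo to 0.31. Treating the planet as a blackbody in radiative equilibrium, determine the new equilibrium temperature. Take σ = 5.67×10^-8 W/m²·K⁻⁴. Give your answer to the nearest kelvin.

T₂ = [S(1−α₂)/(4σ)]^(1/4) = [698.0·0.69/(4σ)]^(1/4) = 214.7 K.

215 K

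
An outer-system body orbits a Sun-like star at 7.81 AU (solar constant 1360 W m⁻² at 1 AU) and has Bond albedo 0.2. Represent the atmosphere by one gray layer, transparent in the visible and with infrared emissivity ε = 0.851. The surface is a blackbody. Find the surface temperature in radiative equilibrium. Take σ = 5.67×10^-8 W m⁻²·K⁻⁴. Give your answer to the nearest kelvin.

108 K

By the inverse-square law, S = 1360/7.81² = 22.30 W m⁻².
Effective emission temperature (TOA balance): σT_e⁴ = S(1−α)/4 = 4.459 W m⁻² → T_e = 94.17 K.
Surface balance with a leaky layer gives σT_s⁴ = σT_e⁴·2/(2−ε), so T_s = T_e·[2/(2−0.851)]^(1/4) = 108.2 K.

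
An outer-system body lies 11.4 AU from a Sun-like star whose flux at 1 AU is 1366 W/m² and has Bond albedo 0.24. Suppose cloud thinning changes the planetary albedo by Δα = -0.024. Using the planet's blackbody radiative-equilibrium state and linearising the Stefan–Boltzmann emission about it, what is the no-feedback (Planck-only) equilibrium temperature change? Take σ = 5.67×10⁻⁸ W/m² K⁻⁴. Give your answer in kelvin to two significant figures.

By the inverse-square law, S = 1366/11.4² = 10.51 W/m².
Unperturbed T_e = [10.51·(1−0.24)/(4σ)]^¼ = 77.04 K.
TOA radiative forcing: ΔF = −S·Δα/4 = −10.51·(-0.024)/4 = 0.06307 W/m².
The Planck feedback parameter is 4σT_e³ = 0.1037 W/m²/K.
Hence the no-feedback warming is ΔF/(4σT_e³) = 0.608 K.

0.61 K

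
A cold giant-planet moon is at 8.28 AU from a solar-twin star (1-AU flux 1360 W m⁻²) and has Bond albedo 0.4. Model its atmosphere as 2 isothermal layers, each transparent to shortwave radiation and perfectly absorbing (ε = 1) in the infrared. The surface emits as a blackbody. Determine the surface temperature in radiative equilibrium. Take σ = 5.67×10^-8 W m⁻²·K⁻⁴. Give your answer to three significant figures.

Flux at the orbit: S = 1360/(8.28)² = 19.84 W m⁻².
OLR = S(1−α)/4 = 2.976 W m⁻²; the top layer radiates at T_e = 85.11 K.
Layer-by-layer balance gives σT_s⁴ = (N+1)σT_e⁴, so T_s = 3^¼·85.11 = 112.0 K.

112 K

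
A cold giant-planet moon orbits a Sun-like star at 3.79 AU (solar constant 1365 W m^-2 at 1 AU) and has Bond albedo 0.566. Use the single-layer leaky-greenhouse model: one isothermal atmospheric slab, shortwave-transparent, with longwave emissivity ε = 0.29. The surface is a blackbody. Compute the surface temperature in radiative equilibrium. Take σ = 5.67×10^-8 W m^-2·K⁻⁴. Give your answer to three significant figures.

121 kelvin

Irradiance scales as 1/d², so S = 1365 W m^-2 × (1/3.79)² = 95.03 W m^-2.
The planet radiates to space at T_e = [S(1−α)/(4σ)]^(1/4) = 116.1 K.
Surface balance with a leaky layer gives σT_s⁴ = σT_e⁴·2/(2−ε), so T_s = T_e·[2/(2−0.29)]^(1/4) = 120.8 K.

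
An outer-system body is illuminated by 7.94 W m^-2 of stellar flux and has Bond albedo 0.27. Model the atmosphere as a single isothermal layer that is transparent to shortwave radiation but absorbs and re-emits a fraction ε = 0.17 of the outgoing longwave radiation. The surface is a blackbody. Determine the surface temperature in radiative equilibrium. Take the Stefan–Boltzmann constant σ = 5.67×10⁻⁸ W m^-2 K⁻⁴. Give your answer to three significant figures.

The planet radiates to space at T_e = [S(1−α)/(4σ)]^(1/4) = 71.10 K.
The surface balance (absorbed SW + ε·downward IR = σT_s⁴) with T_a⁴ = T_s⁴/2 reduces to T_s = T_e·[2/(2−ε)]^¼ = 72.70 K.

72.7 K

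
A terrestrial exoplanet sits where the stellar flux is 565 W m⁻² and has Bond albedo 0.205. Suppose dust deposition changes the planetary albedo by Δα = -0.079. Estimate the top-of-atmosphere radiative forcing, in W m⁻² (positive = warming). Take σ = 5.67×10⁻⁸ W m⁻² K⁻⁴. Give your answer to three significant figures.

11.2 W m⁻²

ΔF = −(S/4)Δα = −(565.0/4)×(-0.079) = 11.16 W m⁻².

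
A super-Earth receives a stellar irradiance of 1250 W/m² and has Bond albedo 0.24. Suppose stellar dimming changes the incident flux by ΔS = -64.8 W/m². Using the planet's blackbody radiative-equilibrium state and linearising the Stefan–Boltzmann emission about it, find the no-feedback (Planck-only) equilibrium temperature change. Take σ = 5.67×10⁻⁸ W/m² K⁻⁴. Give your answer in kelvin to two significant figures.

Reference equilibrium: T_e = [S(1−α)/(4σ)]^(1/4) = 254.4 K.
TOA radiative forcing: ΔF = (1−α)ΔS/4 = 0.76·(-64.8)/4 = -12.31 W/m².
Planck response: λ_P = 4σT_e³ = 4·5.67×10⁻⁸·(254.4)³ = 3.734 W/m²/K.
Hence the no-feedback warming is ΔF/(4σT_e³) = -3.30 K.

-3.3 K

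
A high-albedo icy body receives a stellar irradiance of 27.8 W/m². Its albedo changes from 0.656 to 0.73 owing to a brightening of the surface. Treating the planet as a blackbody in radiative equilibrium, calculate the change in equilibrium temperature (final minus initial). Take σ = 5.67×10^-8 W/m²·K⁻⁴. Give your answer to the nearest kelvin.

-5 K

Initial: T₁ = [S(1−0.656)/(4σ)]^(1/4) = 80.58 K.
With α = 0.73, T₂ = 75.85 K.
Change: 75.85 − 80.58 = -4.735 K.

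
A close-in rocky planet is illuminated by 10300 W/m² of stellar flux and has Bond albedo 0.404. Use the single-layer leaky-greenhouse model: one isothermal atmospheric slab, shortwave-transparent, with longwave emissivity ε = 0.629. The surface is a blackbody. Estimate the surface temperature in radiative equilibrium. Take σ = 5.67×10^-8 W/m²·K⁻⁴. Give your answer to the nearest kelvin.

Effective emission temperature (TOA balance): σT_e⁴ = S(1−α)/4 = 1535 W/m² → T_e = 405.6 K.
The surface balance (absorbed SW + ε·downward IR = σT_s⁴) with T_a⁴ = T_s⁴/2 reduces to T_s = T_e·[2/(2−ε)]^¼ = 445.8 K.

446 K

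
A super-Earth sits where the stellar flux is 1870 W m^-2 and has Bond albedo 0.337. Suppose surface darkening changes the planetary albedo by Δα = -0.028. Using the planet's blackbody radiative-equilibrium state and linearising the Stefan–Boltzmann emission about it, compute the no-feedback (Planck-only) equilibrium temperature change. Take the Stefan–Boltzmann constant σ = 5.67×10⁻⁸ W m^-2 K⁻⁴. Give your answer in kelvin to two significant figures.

The baseline emission temperature is T_e = 271.9 K.
ΔF = −(S/4)Δα = −(1870/4)×(-0.028) = 13.09 W m^-2.
The Planck feedback parameter is 4σT_e³ = 4.560 W m^-2/K.
So ΔT₀ = 13.09/4.560 = 2.87 K.

2.9 K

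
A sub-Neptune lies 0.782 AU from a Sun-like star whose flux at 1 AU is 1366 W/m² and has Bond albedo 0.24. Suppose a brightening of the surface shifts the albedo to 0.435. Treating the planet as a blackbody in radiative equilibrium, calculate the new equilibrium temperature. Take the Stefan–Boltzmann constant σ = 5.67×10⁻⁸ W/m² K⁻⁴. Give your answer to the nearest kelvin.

273 K

By the inverse-square law, S = 1366/0.782² = 2234 W/m².
With the new albedo, S(1−α₂)/4 = 315.5 W/m², so T₂ = 273.1 K.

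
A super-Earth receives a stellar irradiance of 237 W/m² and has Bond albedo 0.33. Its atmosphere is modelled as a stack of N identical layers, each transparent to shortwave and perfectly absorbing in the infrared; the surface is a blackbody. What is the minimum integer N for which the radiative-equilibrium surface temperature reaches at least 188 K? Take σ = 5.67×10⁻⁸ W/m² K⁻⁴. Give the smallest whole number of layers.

The effective emission temperature is T_e = [S(1−α)/(4σ)]^¼ = 162.7 K.
Since T_s⁴ = (N+1)T_e⁴, we need N ≥ (T_s/T_e)⁴ − 1 = 0.784.
The minimum whole number is N = 1.

1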